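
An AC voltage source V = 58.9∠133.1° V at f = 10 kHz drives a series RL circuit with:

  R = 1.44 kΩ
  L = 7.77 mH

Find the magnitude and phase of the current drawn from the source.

Step 1 — Angular frequency: ω = 2π·f = 2π·1e+04 = 6.283e+04 rad/s.
Step 2 — Component impedances:
  R: Z = R = 1440 Ω
  L: Z = jωL = j·6.283e+04·0.00777 = 0 + j488.2 Ω
Step 3 — Series combination: Z_total = R + L = 1440 + j488.2 Ω = 1521∠18.7° Ω.
Step 4 — Source phasor: V = 58.9∠133.1° V = -40.24 + j43.01 V.
Step 5 — Ohm's law: I = V / Z_total = (-40.24 + j43.01) / (1440 + j488.2) = -0.01599 + j0.03529 A.
Step 6 — Convert to polar: |I| = 0.03874 A, ∠I = 114.4°.

I = 0.03874∠114.4° A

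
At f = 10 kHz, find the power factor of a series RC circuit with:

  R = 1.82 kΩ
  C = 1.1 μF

Step 1 — Angular frequency: ω = 2π·f = 2π·1e+04 = 6.283e+04 rad/s.
Step 2 — Component impedances:
  R: Z = R = 1820 Ω
  C: Z = 1/(jωC) = -j/(ω·C) = 0 - j14.47 Ω
Step 3 — Series combination: Z_total = R + C = 1820 - j14.47 Ω = 1820∠-0.5° Ω.
Step 4 — Power factor: PF = cos(φ) = Re(Z)/|Z| = 1820/1820 = 1.
Step 5 — Type: Im(Z) = -14.47 ⇒ leading (phase φ = -0.5°).

PF = 1 (leading, φ = -0.5°)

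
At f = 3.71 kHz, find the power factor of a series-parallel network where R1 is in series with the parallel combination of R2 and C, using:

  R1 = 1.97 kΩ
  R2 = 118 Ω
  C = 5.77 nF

Step 1 — Angular frequency: ω = 2π·f = 2π·3710 = 2.331e+04 rad/s.
Step 2 — Component impedances:
  R1: Z = R = 1970 Ω
  R2: Z = R = 118 Ω
  C: Z = 1/(jωC) = -j/(ω·C) = 0 - j7435 Ω
Step 3 — Parallel branch: R2 || C = 1/(1/R2 + 1/C) = 118 - j1.872 Ω.
Step 4 — Series with R1: Z_total = R1 + (R2 || C) = 2088 - j1.872 Ω = 2088∠-0.1° Ω.
Step 5 — Power factor: PF = cos(φ) = Re(Z)/|Z| = 2088/2088 = 1.
Step 6 — Type: Im(Z) = -1.872 ⇒ leading (phase φ = -0.1°).

PF = 1 (leading, φ = -0.1°)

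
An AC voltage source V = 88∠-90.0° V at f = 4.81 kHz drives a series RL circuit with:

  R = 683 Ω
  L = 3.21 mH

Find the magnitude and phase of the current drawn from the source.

Step 1 — Angular frequency: ω = 2π·f = 2π·4810 = 3.022e+04 rad/s.
Step 2 — Component impedances:
  R: Z = R = 683 Ω
  L: Z = jωL = j·3.022e+04·0.00321 = 0 + j97.01 Ω
Step 3 — Series combination: Z_total = R + L = 683 + j97.01 Ω = 689.9∠8.1° Ω.
Step 4 — Source phasor: V = 88∠-90.0° V = 0 - j88 V.
Step 5 — Ohm's law: I = V / Z_total = (0 - j88) / (683 + j97.01) = -0.01794 - j0.1263 A.
Step 6 — Convert to polar: |I| = 0.1276 A, ∠I = -98.1°.

I = 0.1276∠-98.1° A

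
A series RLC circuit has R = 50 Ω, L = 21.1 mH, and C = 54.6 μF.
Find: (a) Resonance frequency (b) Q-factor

Step 1 — Resonance condition Im(Z)=0 gives ω₀ = 1/√(LC).
Step 2 — ω₀ = 1/√(0.0211·5.46e-05) = 931.7 rad/s.
Step 3 — f₀ = ω₀/(2π) = 148.3 Hz.
Step 4 — Series Q: Q = ω₀L/R = 931.7·0.0211/50 = 0.3932.

(a) f₀ = 148.3 Hz  (b) Q = 0.3932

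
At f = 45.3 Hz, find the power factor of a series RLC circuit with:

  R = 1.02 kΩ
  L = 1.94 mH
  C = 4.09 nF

Step 1 — Angular frequency: ω = 2π·f = 2π·45.3 = 284.6 rad/s.
Step 2 — Component impedances:
  R: Z = R = 1020 Ω
  L: Z = jωL = j·284.6·0.00194 = 0 + j0.5522 Ω
  C: Z = 1/(jωC) = -j/(ω·C) = 0 - j8.59e+05 Ω
Step 3 — Series combination: Z_total = R + L + C = 1020 - j8.59e+05 Ω = 8.59e+05∠-89.9° Ω.
Step 4 — Power factor: PF = cos(φ) = Re(Z)/|Z| = 1020/8.59e+05 = 0.001187.
Step 5 — Type: Im(Z) = -8.59e+05 ⇒ leading (phase φ = -89.9°).

PF = 0.001187 (leading, φ = -89.9°)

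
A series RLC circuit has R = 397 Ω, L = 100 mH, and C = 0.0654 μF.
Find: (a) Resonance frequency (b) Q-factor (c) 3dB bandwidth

Step 1 — Resonance: ω₀ = 1/√(LC) = 1/√(0.1·6.54e-08) = 1.237e+04 rad/s.
Step 2 — f₀ = ω₀/(2π) = 1968 Hz.
Step 3 — Series Q: Q = ω₀L/R = 1.237e+04·0.1/397 = 3.115.
Step 4 — Bandwidth: Δω = ω₀/Q = 3970 rad/s; BW = Δω/(2π) = 631.8 Hz.

(a) f₀ = 1968 Hz  (b) Q = 3.115  (c) BW = 631.8 Hz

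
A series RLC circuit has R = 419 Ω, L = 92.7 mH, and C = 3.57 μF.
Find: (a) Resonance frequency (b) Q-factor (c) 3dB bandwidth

Step 1 — Resonance condition Im(Z)=0 gives ω₀ = 1/√(LC).
Step 2 — ω₀ = 1/√(0.0927·3.57e-06) = 1738 rad/s.
Step 3 — f₀ = ω₀/(2π) = 276.7 Hz.
Step 4 — Series Q: Q = ω₀L/R = 1738·0.0927/419 = 0.3846.
Step 5 — 3dB bandwidth: Δω = ω₀/Q = 4520 rad/s; BW = Δω/(2π) = 719.4 Hz.

(a) f₀ = 276.7 Hz  (b) Q = 0.3846  (c) BW = 719.4 Hz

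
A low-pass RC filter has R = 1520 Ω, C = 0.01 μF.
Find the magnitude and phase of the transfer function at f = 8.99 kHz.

Step 1 — Angular frequency: ω = 2π·8990 = 5.649e+04 rad/s.
Step 2 — Transfer function: H(jω) = 1/(1 + jωRC).
Step 3 — Denominator: 1 + jωRC = 1 + j·5.649e+04·1520·1e-08 = 1 + j0.8586.
Step 4 — H = 0.5756 - j0.4942.
Step 5 — Magnitude: |H| = 0.7587 (-2.4 dB); phase: φ = -40.6°.

|H| = 0.7587 (-2.4 dB), φ = -40.6°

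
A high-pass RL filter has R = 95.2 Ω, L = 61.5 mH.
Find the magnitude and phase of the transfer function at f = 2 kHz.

Step 1 — Angular frequency: ω = 2π·2000 = 1.257e+04 rad/s.
Step 2 — Transfer function: H(jω) = jωL/(R + jωL).
Step 3 — Numerator jωL = j·772.8; denominator R + jωL = 95.2 + j772.8.
Step 4 — H = 0.9851 + j0.1213.
Step 5 — Magnitude: |H| = 0.9925 (-0.1 dB); phase: φ = 7.0°.

|H| = 0.9925 (-0.1 dB), φ = 7.0°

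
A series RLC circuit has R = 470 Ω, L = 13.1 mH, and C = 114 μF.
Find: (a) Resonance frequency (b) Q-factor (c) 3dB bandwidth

Step 1 — Resonance condition Im(Z)=0 gives ω₀ = 1/√(LC).
Step 2 — ω₀ = 1/√(0.0131·0.000114) = 818.3 rad/s.
Step 3 — f₀ = ω₀/(2π) = 130.2 Hz.
Step 4 — Series Q: Q = ω₀L/R = 818.3·0.0131/470 = 0.02281.
Step 5 — 3dB bandwidth: Δω = ω₀/Q = 3.588e+04 rad/s; BW = Δω/(2π) = 5710 Hz.

(a) f₀ = 130.2 Hz  (b) Q = 0.02281  (c) BW = 5710 Hz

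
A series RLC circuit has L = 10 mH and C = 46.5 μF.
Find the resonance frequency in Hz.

Step 1 — Resonance condition Im(Z)=0 gives ω₀ = 1/√(LC).
Step 2 — ω₀ = 1/√(0.01·4.65e-05) = 1466 rad/s.
Step 3 — f₀ = ω₀/(2π) = 233.4 Hz.

f₀ = 233.4 Hz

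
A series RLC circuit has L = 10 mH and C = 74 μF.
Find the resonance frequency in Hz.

Step 1 — Resonance condition Im(Z)=0 gives ω₀ = 1/√(LC).
Step 2 — ω₀ = 1/√(0.01·7.4e-05) = 1162 rad/s.
Step 3 — f₀ = ω₀/(2π) = 185 Hz.

f₀ = 185 Hz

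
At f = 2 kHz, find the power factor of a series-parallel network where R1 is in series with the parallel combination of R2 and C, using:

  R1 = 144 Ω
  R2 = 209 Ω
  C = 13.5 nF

Step 1 — Angular frequency: ω = 2π·f = 2π·2000 = 1.257e+04 rad/s.
Step 2 — Component impedances:
  R1: Z = R = 144 Ω
  R2: Z = R = 209 Ω
  C: Z = 1/(jωC) = -j/(ω·C) = 0 - j5895 Ω
Step 3 — Parallel branch: R2 || C = 1/(1/R2 + 1/C) = 208.7 - j7.401 Ω.
Step 4 — Series with R1: Z_total = R1 + (R2 || C) = 352.7 - j7.401 Ω = 352.8∠-1.2° Ω.
Step 5 — Power factor: PF = cos(φ) = Re(Z)/|Z| = 352.74/352.82 = 0.9998.
Step 6 — Type: Im(Z) = -7.401 ⇒ leading (phase φ = -1.2°).

PF = 0.9998 (leading, φ = -1.2°)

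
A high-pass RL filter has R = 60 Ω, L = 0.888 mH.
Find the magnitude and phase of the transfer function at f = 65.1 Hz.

Step 1 — Angular frequency: ω = 2π·65.1 = 409 rad/s.
Step 2 — Transfer function: H(jω) = jωL/(R + jωL).
Step 3 — Numerator jωL = j·0.3632; denominator R + jωL = 60 + j0.3632.
Step 4 — H = 3.665e-05 + j0.006054.
Step 5 — Magnitude: |H| = 0.006054 (-44.4 dB); phase: φ = 89.7°.

|H| = 0.006054 (-44.4 dB), φ = 89.7°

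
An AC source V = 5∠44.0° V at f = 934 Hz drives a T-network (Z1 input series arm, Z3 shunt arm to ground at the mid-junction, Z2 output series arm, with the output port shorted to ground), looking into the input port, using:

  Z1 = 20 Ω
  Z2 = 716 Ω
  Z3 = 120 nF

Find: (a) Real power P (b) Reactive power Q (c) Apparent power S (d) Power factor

Step 1 — Angular frequency: ω = 2π·f = 2π·934 = 5868 rad/s.
Step 2 — Component impedances:
  Z1: Z = R = 20 Ω
  Z2: Z = R = 716 Ω
  Z3: Z = 1/(jωC) = -j/(ω·C) = 0 - j1420 Ω
Step 3 — With the output port shorted to ground, the output series arm Z2 runs from the junction to ground; the shunt arm Z3 also runs from the junction to ground. They appear in parallel: Z3 || Z2 = 570.9 - j287.8 Ω.
Step 4 — Series with input arm Z1: Z_in = Z1 + (Z3 || Z2) = 590.9 - j287.8 Ω = 657.2∠-26.0° Ω.
Step 5 — Source phasor: V = 5∠44.0° V = 3.597 + j3.473 V.
Step 6 — Current: I = V / Z = 0.002605 + j0.007147 A = 0.007607∠70.0° A.
Step 7 — Complex power: S = V·I* = 0.0342 - j0.01666 VA.
Step 8 — Real power: P = Re(S) = 0.0342 W.
Step 9 — Reactive power: Q = Im(S) = -0.01666 VAR.
Step 10 — Apparent power: |S| = 0.03804 VA.
Step 11 — Power factor: PF = P/|S| = 0.899 (leading).

(a) P = 0.0342 W  (b) Q = -0.01666 VAR  (c) S = 0.03804 VA  (d) PF = 0.899 (leading)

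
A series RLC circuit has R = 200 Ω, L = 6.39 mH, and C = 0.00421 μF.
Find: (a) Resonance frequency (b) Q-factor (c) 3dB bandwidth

Step 1 — Resonance: ω₀ = 1/√(LC) = 1/√(0.00639·4.21e-09) = 1.928e+05 rad/s.
Step 2 — f₀ = ω₀/(2π) = 3.069e+04 Hz.
Step 3 — Series Q: Q = ω₀L/R = 1.928e+05·0.00639/200 = 6.16.
Step 4 — Bandwidth: Δω = ω₀/Q = 3.13e+04 rad/s; BW = Δω/(2π) = 4981 Hz.

(a) f₀ = 3.069e+04 Hz  (b) Q = 6.16  (c) BW = 4981 Hz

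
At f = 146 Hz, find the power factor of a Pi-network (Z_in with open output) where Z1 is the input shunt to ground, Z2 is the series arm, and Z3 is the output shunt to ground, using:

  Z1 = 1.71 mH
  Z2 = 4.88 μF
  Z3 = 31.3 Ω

Step 1 — Angular frequency: ω = 2π·f = 2π·146 = 917.3 rad/s.
Step 2 — Component impedances:
  Z1: Z = jωL = j·917.3·0.00171 = 0 + j1.569 Ω
  Z2: Z = 1/(jωC) = -j/(ω·C) = 0 - j223.4 Ω
  Z3: Z = R = 31.3 Ω
Step 3 — With open output, the series arm Z2 and the output shunt Z3 appear in series to ground: Z2 + Z3 = 31.3 - j223.4 Ω.
Step 4 — Parallel with input shunt Z1: Z_in = Z1 || (Z2 + Z3) = 0.001535 + j1.58 Ω = 1.58∠89.9° Ω.
Step 5 — Power factor: PF = cos(φ) = Re(Z)/|Z| = 0.0015348/1.5795 = 0.0009717.
Step 6 — Type: Im(Z) = 1.58 ⇒ lagging (phase φ = 89.9°).

PF = 0.0009717 (lagging, φ = 89.9°)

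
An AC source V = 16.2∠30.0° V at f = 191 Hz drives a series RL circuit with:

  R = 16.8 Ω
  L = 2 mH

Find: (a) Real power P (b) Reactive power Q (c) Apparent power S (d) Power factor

Step 1 — Angular frequency: ω = 2π·f = 2π·191 = 1200 rad/s.
Step 2 — Component impedances:
  R: Z = R = 16.8 Ω
  L: Z = jωL = j·1200·0.002 = 0 + j2.4 Ω
Step 3 — Series combination: Z_total = R + L = 16.8 + j2.4 Ω = 16.97∠8.1° Ω.
Step 4 — Source phasor: V = 16.2∠30.0° V = 14.03 + j8.1 V.
Step 5 — Current: I = V / Z = 0.8859 + j0.3556 A = 0.9546∠21.9° A.
Step 6 — Complex power: S = V·I* = 15.31 + j2.187 VA.
Step 7 — Real power: P = Re(S) = 15.31 W.
Step 8 — Reactive power: Q = Im(S) = 2.187 VAR.
Step 9 — Apparent power: |S| = 15.46 VA.
Step 10 — Power factor: PF = P/|S| = 0.9899 (lagging).

(a) P = 15.31 W  (b) Q = 2.187 VAR  (c) S = 15.46 VA  (d) PF = 0.9899 (lagging)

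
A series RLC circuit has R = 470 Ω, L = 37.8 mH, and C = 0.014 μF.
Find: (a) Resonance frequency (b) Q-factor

Step 1 — Resonance condition Im(Z)=0 gives ω₀ = 1/√(LC).
Step 2 — ω₀ = 1/√(0.0378·1.4e-08) = 4.347e+04 rad/s.
Step 3 — f₀ = ω₀/(2π) = 6918 Hz.
Step 4 — Series Q: Q = ω₀L/R = 4.347e+04·0.0378/470 = 3.496.

(a) f₀ = 6918 Hz  (b) Q = 3.496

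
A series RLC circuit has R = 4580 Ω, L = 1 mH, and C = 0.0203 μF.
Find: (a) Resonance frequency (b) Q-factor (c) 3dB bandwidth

Step 1 — Resonance condition Im(Z)=0 gives ω₀ = 1/√(LC).
Step 2 — ω₀ = 1/√(0.001·2.03e-08) = 2.219e+05 rad/s.
Step 3 — f₀ = ω₀/(2π) = 3.532e+04 Hz.
Step 4 — Series Q: Q = ω₀L/R = 2.219e+05·0.001/4580 = 0.04846.
Step 5 — 3dB bandwidth: Δω = ω₀/Q = 4.58e+06 rad/s; BW = Δω/(2π) = 7.289e+05 Hz.

(a) f₀ = 3.532e+04 Hz  (b) Q = 0.04846  (c) BW = 7.289e+05 Hz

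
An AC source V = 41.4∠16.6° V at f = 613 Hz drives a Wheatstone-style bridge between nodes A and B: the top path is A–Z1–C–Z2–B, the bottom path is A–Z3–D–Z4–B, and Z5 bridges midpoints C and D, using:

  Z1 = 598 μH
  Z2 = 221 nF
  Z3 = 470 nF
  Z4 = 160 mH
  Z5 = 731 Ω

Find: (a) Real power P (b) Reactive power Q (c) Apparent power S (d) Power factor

Step 1 — Angular frequency: ω = 2π·f = 2π·613 = 3852 rad/s.
Step 2 — Component impedances:
  Z1: Z = jωL = j·3852·0.000598 = 0 + j2.303 Ω
  Z2: Z = 1/(jωC) = -j/(ω·C) = 0 - j1175 Ω
  Z3: Z = 1/(jωC) = -j/(ω·C) = 0 - j552.4 Ω
  Z4: Z = jωL = j·3852·0.16 = 0 + j616.3 Ω
  Z5: Z = R = 731 Ω
Step 3 — Bridge requires nodal analysis (the Z5 bridge couples midpoints C and D, so the two paths cannot be reduced to a simple series/parallel combination). Setting node B to ground and injecting 1 A at node A, the 3-node admittance system at A, C, D solves to V_A = Z_AB = 408 + j222.2 Ω = 464.6∠28.6° Ω.
Step 4 — Source phasor: V = 41.4∠16.6° V = 39.67 + j11.83 V.
Step 5 — Current: I = V / Z = 0.08716 - j0.01848 A = 0.0891∠-12.0° A.
Step 6 — Complex power: S = V·I* = 3.24 + j1.764 VA.
Step 7 — Real power: P = Re(S) = 3.24 W.
Step 8 — Reactive power: Q = Im(S) = 1.764 VAR.
Step 9 — Apparent power: |S| = 3.689 VA.
Step 10 — Power factor: PF = P/|S| = 0.8782 (lagging).

(a) P = 3.24 W  (b) Q = 1.764 VAR  (c) S = 3.689 VA  (d) PF = 0.8782 (lagging)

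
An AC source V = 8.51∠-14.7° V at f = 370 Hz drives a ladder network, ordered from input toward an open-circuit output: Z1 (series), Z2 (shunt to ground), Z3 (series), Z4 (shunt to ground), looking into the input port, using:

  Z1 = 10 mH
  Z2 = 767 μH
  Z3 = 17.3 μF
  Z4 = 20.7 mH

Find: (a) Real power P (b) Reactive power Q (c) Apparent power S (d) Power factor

Step 1 — Angular frequency: ω = 2π·f = 2π·370 = 2325 rad/s.
Step 2 — Component impedances:
  Z1: Z = jωL = j·2325·0.01 = 0 + j23.25 Ω
  Z2: Z = jωL = j·2325·0.000767 = 0 + j1.783 Ω
  Z3: Z = 1/(jωC) = -j/(ω·C) = 0 - j24.86 Ω
  Z4: Z = jωL = j·2325·0.0207 = 0 + j48.12 Ω
Step 3 — Ladder network (open output): work backward from the far end, alternating series and parallel combinations. Z_in = 0 + j24.9 Ω = 24.9∠90.0° Ω.
Step 4 — Source phasor: V = 8.51∠-14.7° V = 8.231 - j2.159 V.
Step 5 — Current: I = V / Z = -0.08671 - j0.3305 A = 0.3417∠-104.7° A.
Step 6 — Complex power: S = V·I* = 0 + j2.908 VA.
Step 7 — Real power: P = Re(S) = 0 W.
Step 8 — Reactive power: Q = Im(S) = 2.908 VAR.
Step 9 — Apparent power: |S| = 2.908 VA.
Step 10 — Power factor: PF = P/|S| = 0 (lagging).

(a) P = 0 W  (b) Q = 2.908 VAR  (c) S = 2.908 VA  (d) PF = 0 (lagging)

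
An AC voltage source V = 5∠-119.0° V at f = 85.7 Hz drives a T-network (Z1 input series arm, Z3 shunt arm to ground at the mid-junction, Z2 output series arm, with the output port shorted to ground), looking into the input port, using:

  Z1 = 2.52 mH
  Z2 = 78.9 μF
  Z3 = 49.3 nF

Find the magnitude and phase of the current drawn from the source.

Step 1 — Angular frequency: ω = 2π·f = 2π·85.7 = 538.5 rad/s.
Step 2 — Component impedances:
  Z1: Z = jωL = j·538.5·0.00252 = 0 + j1.357 Ω
  Z2: Z = 1/(jωC) = -j/(ω·C) = 0 - j23.54 Ω
  Z3: Z = 1/(jωC) = -j/(ω·C) = 0 - j3.767e+04 Ω
Step 3 — With the output port shorted to ground, the output series arm Z2 runs from the junction to ground; the shunt arm Z3 also runs from the junction to ground. They appear in parallel: Z3 || Z2 = 0 - j23.52 Ω.
Step 4 — Series with input arm Z1: Z_in = Z1 + (Z3 || Z2) = 0 - j22.17 Ω = 22.17∠-90.0° Ω.
Step 5 — Source phasor: V = 5∠-119.0° V = -2.424 - j4.373 V.
Step 6 — Ohm's law: I = V / Z_total = (-2.424 - j4.373) / (0 - j22.17) = 0.1973 - j0.1094 A.
Step 7 — Convert to polar: |I| = 0.2256 A, ∠I = -29.0°.

I = 0.2256∠-29.0° A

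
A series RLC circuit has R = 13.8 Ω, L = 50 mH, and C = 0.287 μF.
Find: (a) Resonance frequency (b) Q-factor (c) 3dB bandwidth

Step 1 — Resonance: ω₀ = 1/√(LC) = 1/√(0.05·2.87e-07) = 8348 rad/s.
Step 2 — f₀ = ω₀/(2π) = 1329 Hz.
Step 3 — Series Q: Q = ω₀L/R = 8348·0.05/13.8 = 30.25.
Step 4 — Bandwidth: Δω = ω₀/Q = 276 rad/s; BW = Δω/(2π) = 43.93 Hz.

(a) f₀ = 1329 Hz  (b) Q = 30.25  (c) BW = 43.93 Hz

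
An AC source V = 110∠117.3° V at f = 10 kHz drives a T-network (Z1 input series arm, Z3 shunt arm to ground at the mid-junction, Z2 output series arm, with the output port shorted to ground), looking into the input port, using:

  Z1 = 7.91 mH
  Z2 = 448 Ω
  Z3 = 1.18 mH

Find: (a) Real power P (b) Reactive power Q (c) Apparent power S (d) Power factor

Step 1 — Angular frequency: ω = 2π·f = 2π·1e+04 = 6.283e+04 rad/s.
Step 2 — Component impedances:
  Z1: Z = jωL = j·6.283e+04·0.00791 = 0 + j497 Ω
  Z2: Z = R = 448 Ω
  Z3: Z = jωL = j·6.283e+04·0.00118 = 0 + j74.14 Ω
Step 3 — With the output port shorted to ground, the output series arm Z2 runs from the junction to ground; the shunt arm Z3 also runs from the junction to ground. They appear in parallel: Z3 || Z2 = 11.94 + j72.17 Ω.
Step 4 — Series with input arm Z1: Z_in = Z1 + (Z3 || Z2) = 11.94 + j569.2 Ω = 569.3∠88.8° Ω.
Step 5 — Source phasor: V = 110∠117.3° V = -50.45 + j97.75 V.
Step 6 — Current: I = V / Z = 0.1698 + j0.0922 A = 0.1932∠28.5° A.
Step 7 — Complex power: S = V·I* = 0.4459 + j21.25 VA.
Step 8 — Real power: P = Re(S) = 0.4459 W.
Step 9 — Reactive power: Q = Im(S) = 21.25 VAR.
Step 10 — Apparent power: |S| = 21.25 VA.
Step 11 — Power factor: PF = P/|S| = 0.02098 (lagging).

(a) P = 0.4459 W  (b) Q = 21.25 VAR  (c) S = 21.25 VA  (d) PF = 0.02098 (lagging)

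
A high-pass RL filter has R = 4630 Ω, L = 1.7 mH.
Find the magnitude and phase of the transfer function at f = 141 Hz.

Step 1 — Angular frequency: ω = 2π·141 = 885.9 rad/s.
Step 2 — Transfer function: H(jω) = jωL/(R + jωL).
Step 3 — Numerator jωL = j·1.506; denominator R + jωL = 4630 + j1.506.
Step 4 — H = 1.058e-07 + j0.0003253.
Step 5 — Magnitude: |H| = 0.0003253 (-69.8 dB); phase: φ = 90.0°.

|H| = 0.0003253 (-69.8 dB), φ = 90.0°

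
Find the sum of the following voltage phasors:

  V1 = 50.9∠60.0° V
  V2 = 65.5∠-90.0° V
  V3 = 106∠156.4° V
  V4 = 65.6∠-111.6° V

Step 1 — Convert each phasor to rectangular form:
  V1 = 50.9·(cos(60.0°) + j·sin(60.0°)) = 25.45 + j44.08 V
  V2 = 65.5·(cos(-90.0°) + j·sin(-90.0°)) = 0 - j65.5 V
  V3 = 106·(cos(156.4°) + j·sin(156.4°)) = -97.13 + j42.44 V
  V4 = 65.6·(cos(-111.6°) + j·sin(-111.6°)) = -24.15 - j60.99 V
Step 2 — Sum components: V_total = -95.83 - j39.98 V.
Step 3 — Convert to polar: |V_total| = 103.8 V, ∠V_total = -157.4°.

V_total = 103.8∠-157.4° V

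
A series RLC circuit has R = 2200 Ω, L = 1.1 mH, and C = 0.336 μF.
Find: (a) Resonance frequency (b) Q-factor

Step 1 — Resonance condition Im(Z)=0 gives ω₀ = 1/√(LC).
Step 2 — ω₀ = 1/√(0.0011·3.36e-07) = 5.202e+04 rad/s.
Step 3 — f₀ = ω₀/(2π) = 8279 Hz.
Step 4 — Series Q: Q = ω₀L/R = 5.202e+04·0.0011/2200 = 0.02601.

(a) f₀ = 8279 Hz  (b) Q = 0.02601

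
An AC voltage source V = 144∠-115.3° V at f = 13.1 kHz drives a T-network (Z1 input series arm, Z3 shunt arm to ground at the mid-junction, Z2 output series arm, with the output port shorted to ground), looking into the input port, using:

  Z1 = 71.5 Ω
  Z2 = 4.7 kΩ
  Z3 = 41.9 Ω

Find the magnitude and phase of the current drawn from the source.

Step 1 — Angular frequency: ω = 2π·f = 2π·1.31e+04 = 8.231e+04 rad/s.
Step 2 — Component impedances:
  Z1: Z = R = 71.5 Ω
  Z2: Z = R = 4700 Ω
  Z3: Z = R = 41.9 Ω
Step 3 — With the output port shorted to ground, the output series arm Z2 runs from the junction to ground; the shunt arm Z3 also runs from the junction to ground. They appear in parallel: Z3 || Z2 = 41.53 Ω.
Step 4 — Series with input arm Z1: Z_in = Z1 + (Z3 || Z2) = 113 Ω = 113∠0.0° Ω.
Step 5 — Source phasor: V = 144∠-115.3° V = -61.54 - j130.2 V.
Step 6 — Ohm's law: I = V / Z_total = (-61.54 - j130.2) / (113) = -0.5445 - j1.152 A.
Step 7 — Convert to polar: |I| = 1.274 A, ∠I = -115.3°.

I = 1.274∠-115.3° A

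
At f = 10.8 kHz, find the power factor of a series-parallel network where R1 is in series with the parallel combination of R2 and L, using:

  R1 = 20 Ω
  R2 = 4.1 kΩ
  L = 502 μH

Step 1 — Angular frequency: ω = 2π·f = 2π·1.08e+04 = 6.786e+04 rad/s.
Step 2 — Component impedances:
  R1: Z = R = 20 Ω
  R2: Z = R = 4100 Ω
  L: Z = jωL = j·6.786e+04·0.000502 = 0 + j34.06 Ω
Step 3 — Parallel branch: R2 || L = 1/(1/R2 + 1/L) = 0.283 + j34.06 Ω.
Step 4 — Series with R1: Z_total = R1 + (R2 || L) = 20.28 + j34.06 Ω = 39.64∠59.2° Ω.
Step 5 — Power factor: PF = cos(φ) = Re(Z)/|Z| = 20.28/39.64 = 0.5116.
Step 6 — Type: Im(Z) = 34.06 ⇒ lagging (phase φ = 59.2°).

PF = 0.5116 (lagging, φ = 59.2°)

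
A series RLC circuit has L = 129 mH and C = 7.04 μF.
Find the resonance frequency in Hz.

Step 1 — Resonance condition Im(Z)=0 gives ω₀ = 1/√(LC).
Step 2 — ω₀ = 1/√(0.129·7.04e-06) = 1049 rad/s.
Step 3 — f₀ = ω₀/(2π) = 167 Hz.

f₀ = 167 Hz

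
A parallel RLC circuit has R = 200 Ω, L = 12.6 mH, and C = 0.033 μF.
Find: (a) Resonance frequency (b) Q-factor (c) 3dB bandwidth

Step 1 — Resonance: ω₀ = 1/√(LC) = 1/√(0.0126·3.3e-08) = 4.904e+04 rad/s.
Step 2 — f₀ = ω₀/(2π) = 7805 Hz.
Step 3 — Parallel Q: Q = R/(ω₀L) = 200/(4.904e+04·0.0126) = 0.3237.
Step 4 — Bandwidth: Δω = ω₀/Q = 1.515e+05 rad/s; BW = Δω/(2π) = 2.411e+04 Hz.

(a) f₀ = 7805 Hz  (b) Q = 0.3237  (c) BW = 2.411e+04 Hz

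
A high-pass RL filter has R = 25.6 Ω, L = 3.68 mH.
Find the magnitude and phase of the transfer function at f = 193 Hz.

Step 1 — Angular frequency: ω = 2π·193 = 1213 rad/s.
Step 2 — Transfer function: H(jω) = jωL/(R + jωL).
Step 3 — Numerator jωL = j·4.463; denominator R + jωL = 25.6 + j4.463.
Step 4 — H = 0.02949 + j0.1692.
Step 5 — Magnitude: |H| = 0.1717 (-15.3 dB); phase: φ = 80.1°.

|H| = 0.1717 (-15.3 dB), φ = 80.1°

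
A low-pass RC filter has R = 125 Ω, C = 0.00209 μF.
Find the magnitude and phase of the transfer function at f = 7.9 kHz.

Step 1 — Angular frequency: ω = 2π·7900 = 4.964e+04 rad/s.
Step 2 — Transfer function: H(jω) = 1/(1 + jωRC).
Step 3 — Denominator: 1 + jωRC = 1 + j·4.964e+04·125·2.09e-09 = 1 + j0.01297.
Step 4 — H = 0.9998 - j0.01297.
Step 5 — Magnitude: |H| = 0.9999 (-0.0 dB); phase: φ = -0.7°.

|H| = 0.9999 (-0.0 dB), φ = -0.7°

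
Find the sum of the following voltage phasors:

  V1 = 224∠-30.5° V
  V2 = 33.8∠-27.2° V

Step 1 — Convert each phasor to rectangular form:
  V1 = 224·(cos(-30.5°) + j·sin(-30.5°)) = 193 - j113.7 V
  V2 = 33.8·(cos(-27.2°) + j·sin(-27.2°)) = 30.06 - j15.45 V
Step 2 — Sum components: V_total = 223.1 - j129.1 V.
Step 3 — Convert to polar: |V_total| = 257.8 V, ∠V_total = -30.1°.

V_total = 257.8∠-30.1° V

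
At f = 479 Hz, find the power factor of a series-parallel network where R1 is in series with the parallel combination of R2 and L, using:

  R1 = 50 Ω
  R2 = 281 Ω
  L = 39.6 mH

Step 1 — Angular frequency: ω = 2π·f = 2π·479 = 3010 rad/s.
Step 2 — Component impedances:
  R1: Z = R = 50 Ω
  R2: Z = R = 281 Ω
  L: Z = jωL = j·3010·0.0396 = 0 + j119.2 Ω
Step 3 — Parallel branch: R2 || L = 1/(1/R2 + 1/L) = 42.84 + j101 Ω.
Step 4 — Series with R1: Z_total = R1 + (R2 || L) = 92.84 + j101 Ω = 137.2∠47.4° Ω.
Step 5 — Power factor: PF = cos(φ) = Re(Z)/|Z| = 92.84/137.2 = 0.6767.
Step 6 — Type: Im(Z) = 101 ⇒ lagging (phase φ = 47.4°).

PF = 0.6767 (lagging, φ = 47.4°)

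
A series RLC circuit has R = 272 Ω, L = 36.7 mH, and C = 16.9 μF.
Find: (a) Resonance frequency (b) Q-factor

Step 1 — Resonance condition Im(Z)=0 gives ω₀ = 1/√(LC).
Step 2 — ω₀ = 1/√(0.0367·1.69e-05) = 1270 rad/s.
Step 3 — f₀ = ω₀/(2π) = 202.1 Hz.
Step 4 — Series Q: Q = ω₀L/R = 1270·0.0367/272 = 0.1713.

(a) f₀ = 202.1 Hz  (b) Q = 0.1713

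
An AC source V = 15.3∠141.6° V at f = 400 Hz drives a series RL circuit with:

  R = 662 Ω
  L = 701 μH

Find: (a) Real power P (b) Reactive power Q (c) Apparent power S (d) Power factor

Step 1 — Angular frequency: ω = 2π·f = 2π·400 = 2513 rad/s.
Step 2 — Component impedances:
  R: Z = R = 662 Ω
  L: Z = jωL = j·2513·0.000701 = 0 + j1.762 Ω
Step 3 — Series combination: Z_total = R + L = 662 + j1.762 Ω = 662∠0.2° Ω.
Step 4 — Source phasor: V = 15.3∠141.6° V = -11.99 + j9.504 V.
Step 5 — Current: I = V / Z = -0.01807 + j0.0144 A = 0.02311∠141.4° A.
Step 6 — Complex power: S = V·I* = 0.3536 + j0.0009411 VA.
Step 7 — Real power: P = Re(S) = 0.3536 W.
Step 8 — Reactive power: Q = Im(S) = 0.0009411 VAR.
Step 9 — Apparent power: |S| = 0.3536 VA.
Step 10 — Power factor: PF = P/|S| = 1 (lagging).

(a) P = 0.3536 W  (b) Q = 0.0009411 VAR  (c) S = 0.3536 VA  (d) PF = 1 (lagging)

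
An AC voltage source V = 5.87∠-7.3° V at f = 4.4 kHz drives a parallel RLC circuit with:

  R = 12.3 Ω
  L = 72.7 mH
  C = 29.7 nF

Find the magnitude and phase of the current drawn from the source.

Step 1 — Angular frequency: ω = 2π·f = 2π·4400 = 2.765e+04 rad/s.
Step 2 — Component impedances:
  R: Z = R = 12.3 Ω
  L: Z = jωL = j·2.765e+04·0.0727 = 0 + j2010 Ω
  C: Z = 1/(jωC) = -j/(ω·C) = 0 - j1218 Ω
Step 3 — Parallel combination: 1/Z_total = 1/R + 1/L + 1/C; Z_total = 12.3 - j0.04895 Ω = 12.3∠-0.2° Ω.
Step 4 — Source phasor: V = 5.87∠-7.3° V = 5.822 - j0.7459 V.
Step 5 — Ohm's law: I = V / Z_total = (5.822 - j0.7459) / (12.3 - j0.04895) = 0.4736 - j0.05876 A.
Step 6 — Convert to polar: |I| = 0.4772 A, ∠I = -7.1°.

I = 0.4772∠-7.1° A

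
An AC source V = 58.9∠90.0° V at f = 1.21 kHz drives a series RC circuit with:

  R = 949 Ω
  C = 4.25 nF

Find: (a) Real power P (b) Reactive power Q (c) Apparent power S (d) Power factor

Step 1 — Angular frequency: ω = 2π·f = 2π·1210 = 7603 rad/s.
Step 2 — Component impedances:
  R: Z = R = 949 Ω
  C: Z = 1/(jωC) = -j/(ω·C) = 0 - j3.095e+04 Ω
Step 3 — Series combination: Z_total = R + C = 949 - j3.095e+04 Ω = 3.096e+04∠-88.2° Ω.
Step 4 — Source phasor: V = 58.9∠90.0° V = 0 + j58.9 V.
Step 5 — Current: I = V / Z = -0.001901 + j5.83e-05 A = 0.001902∠178.2° A.
Step 6 — Complex power: S = V·I* = 0.003434 - j0.112 VA.
Step 7 — Real power: P = Re(S) = 0.003434 W.
Step 8 — Reactive power: Q = Im(S) = -0.112 VAR.
Step 9 — Apparent power: |S| = 0.112 VA.
Step 10 — Power factor: PF = P/|S| = 0.03065 (leading).

(a) P = 0.003434 W  (b) Q = -0.112 VAR  (c) S = 0.112 VA  (d) PF = 0.03065 (leading)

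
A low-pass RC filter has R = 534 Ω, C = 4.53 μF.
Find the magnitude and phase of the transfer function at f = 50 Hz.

Step 1 — Angular frequency: ω = 2π·50 = 314.2 rad/s.
Step 2 — Transfer function: H(jω) = 1/(1 + jωRC).
Step 3 — Denominator: 1 + jωRC = 1 + j·314.2·534·4.53e-06 = 1 + j0.76.
Step 4 — H = 0.6339 - j0.4817.
Step 5 — Magnitude: |H| = 0.7962 (-2.0 dB); phase: φ = -37.2°.

|H| = 0.7962 (-2.0 dB), φ = -37.2°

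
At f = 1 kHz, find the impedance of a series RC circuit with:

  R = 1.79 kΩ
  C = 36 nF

Step 1 — Angular frequency: ω = 2π·f = 2π·1000 = 6283 rad/s.
Step 2 — Component impedances:
  R: Z = R = 1790 Ω
  C: Z = 1/(jωC) = -j/(ω·C) = 0 - j4421 Ω
Step 3 — Series combination: Z_total = R + C = 1790 - j4421 Ω = 4770∠-68.0° Ω.

Z = 1790 - j4421 Ω = 4770∠-68.0° Ω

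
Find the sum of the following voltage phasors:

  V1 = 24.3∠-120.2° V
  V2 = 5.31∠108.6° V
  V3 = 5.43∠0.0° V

Step 1 — Convert each phasor to rectangular form:
  V1 = 24.3·(cos(-120.2°) + j·sin(-120.2°)) = -12.22 - j21 V
  V2 = 5.31·(cos(108.6°) + j·sin(108.6°)) = -1.694 + j5.033 V
  V3 = 5.43·(cos(0.0°) + j·sin(0.0°)) = 5.43 V
Step 2 — Sum components: V_total = -8.487 - j15.97 V.
Step 3 — Convert to polar: |V_total| = 18.08 V, ∠V_total = -118.0°.

V_total = 18.08∠-118.0° V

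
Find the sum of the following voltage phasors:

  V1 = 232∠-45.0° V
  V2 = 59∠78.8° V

Step 1 — Convert each phasor to rectangular form:
  V1 = 232·(cos(-45.0°) + j·sin(-45.0°)) = 164 - j164 V
  V2 = 59·(cos(78.8°) + j·sin(78.8°)) = 11.46 + j57.88 V
Step 2 — Sum components: V_total = 175.5 - j106.2 V.
Step 3 — Convert to polar: |V_total| = 205.1 V, ∠V_total = -31.2°.

V_total = 205.1∠-31.2° V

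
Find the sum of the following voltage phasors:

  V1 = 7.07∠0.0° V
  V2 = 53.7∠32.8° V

Step 1 — Convert each phasor to rectangular form:
  V1 = 7.07·(cos(0.0°) + j·sin(0.0°)) = 7.07 V
  V2 = 53.7·(cos(32.8°) + j·sin(32.8°)) = 45.14 + j29.09 V
Step 2 — Sum components: V_total = 52.21 + j29.09 V.
Step 3 — Convert to polar: |V_total| = 59.77 V, ∠V_total = 29.1°.

V_total = 59.77∠29.1° V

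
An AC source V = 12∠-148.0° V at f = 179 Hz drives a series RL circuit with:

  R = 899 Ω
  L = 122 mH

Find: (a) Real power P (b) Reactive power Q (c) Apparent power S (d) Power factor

Step 1 — Angular frequency: ω = 2π·f = 2π·179 = 1125 rad/s.
Step 2 — Component impedances:
  R: Z = R = 899 Ω
  L: Z = jωL = j·1125·0.122 = 0 + j137.2 Ω
Step 3 — Series combination: Z_total = R + L = 899 + j137.2 Ω = 909.4∠8.7° Ω.
Step 4 — Source phasor: V = 12∠-148.0° V = -10.18 - j6.359 V.
Step 5 — Current: I = V / Z = -0.01212 - j0.005224 A = 0.0132∠-156.7° A.
Step 6 — Complex power: S = V·I* = 0.1565 + j0.02389 VA.
Step 7 — Real power: P = Re(S) = 0.1565 W.
Step 8 — Reactive power: Q = Im(S) = 0.02389 VAR.
Step 9 — Apparent power: |S| = 0.1583 VA.
Step 10 — Power factor: PF = P/|S| = 0.9886 (lagging).

(a) P = 0.1565 W  (b) Q = 0.02389 VAR  (c) S = 0.1583 VA  (d) PF = 0.9886 (lagging)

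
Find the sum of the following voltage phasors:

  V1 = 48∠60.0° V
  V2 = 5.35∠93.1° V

Step 1 — Convert each phasor to rectangular form:
  V1 = 48·(cos(60.0°) + j·sin(60.0°)) = 24 + j41.57 V
  V2 = 5.35·(cos(93.1°) + j·sin(93.1°)) = -0.2893 + j5.342 V
Step 2 — Sum components: V_total = 23.71 + j46.91 V.
Step 3 — Convert to polar: |V_total| = 52.56 V, ∠V_total = 63.2°.

V_total = 52.56∠63.2° V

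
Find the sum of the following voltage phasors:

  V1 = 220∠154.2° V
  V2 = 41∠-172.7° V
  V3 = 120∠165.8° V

Step 1 — Convert each phasor to rectangular form:
  V1 = 220·(cos(154.2°) + j·sin(154.2°)) = -198.1 + j95.75 V
  V2 = 41·(cos(-172.7°) + j·sin(-172.7°)) = -40.67 - j5.21 V
  V3 = 120·(cos(165.8°) + j·sin(165.8°)) = -116.3 + j29.44 V
Step 2 — Sum components: V_total = -355.1 + j120 V.
Step 3 — Convert to polar: |V_total| = 374.8 V, ∠V_total = 161.3°.

V_total = 374.8∠161.3° V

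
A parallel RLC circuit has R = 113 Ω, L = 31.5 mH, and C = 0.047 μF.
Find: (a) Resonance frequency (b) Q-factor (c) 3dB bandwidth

Step 1 — Resonance: ω₀ = 1/√(LC) = 1/√(0.0315·4.7e-08) = 2.599e+04 rad/s.
Step 2 — f₀ = ω₀/(2π) = 4136 Hz.
Step 3 — Parallel Q: Q = R/(ω₀L) = 113/(2.599e+04·0.0315) = 0.138.
Step 4 — Bandwidth: Δω = ω₀/Q = 1.883e+05 rad/s; BW = Δω/(2π) = 2.997e+04 Hz.

(a) f₀ = 4136 Hz  (b) Q = 0.138  (c) BW = 2.997e+04 Hz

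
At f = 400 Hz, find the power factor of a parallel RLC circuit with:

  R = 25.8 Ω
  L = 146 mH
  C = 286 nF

Step 1 — Angular frequency: ω = 2π·f = 2π·400 = 2513 rad/s.
Step 2 — Component impedances:
  R: Z = R = 25.8 Ω
  L: Z = jωL = j·2513·0.146 = 0 + j366.9 Ω
  C: Z = 1/(jωC) = -j/(ω·C) = 0 - j1391 Ω
Step 3 — Parallel combination: 1/Z_total = 1/R + 1/L + 1/C; Z_total = 25.73 + j1.332 Ω = 25.77∠3.0° Ω.
Step 4 — Power factor: PF = cos(φ) = Re(Z)/|Z| = 25.731/25.7655 = 0.9987.
Step 5 — Type: Im(Z) = 1.332 ⇒ lagging (phase φ = 3.0°).

PF = 0.9987 (lagging, φ = 3.0°)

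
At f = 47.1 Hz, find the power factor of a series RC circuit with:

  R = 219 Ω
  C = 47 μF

Step 1 — Angular frequency: ω = 2π·f = 2π·47.1 = 295.9 rad/s.
Step 2 — Component impedances:
  R: Z = R = 219 Ω
  C: Z = 1/(jωC) = -j/(ω·C) = 0 - j71.9 Ω
Step 3 — Series combination: Z_total = R + C = 219 - j71.9 Ω = 230.5∠-18.2° Ω.
Step 4 — Power factor: PF = cos(φ) = Re(Z)/|Z| = 219/230.5 = 0.9501.
Step 5 — Type: Im(Z) = -71.9 ⇒ leading (phase φ = -18.2°).

PF = 0.9501 (leading, φ = -18.2°)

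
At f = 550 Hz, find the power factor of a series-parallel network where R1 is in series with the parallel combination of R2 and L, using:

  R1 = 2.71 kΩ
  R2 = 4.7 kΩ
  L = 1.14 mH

Step 1 — Angular frequency: ω = 2π·f = 2π·550 = 3456 rad/s.
Step 2 — Component impedances:
  R1: Z = R = 2710 Ω
  R2: Z = R = 4700 Ω
  L: Z = jωL = j·3456·0.00114 = 0 + j3.94 Ω
Step 3 — Parallel branch: R2 || L = 1/(1/R2 + 1/L) = 0.003302 + j3.94 Ω.
Step 4 — Series with R1: Z_total = R1 + (R2 || L) = 2710 + j3.94 Ω = 2710∠0.1° Ω.
Step 5 — Power factor: PF = cos(φ) = Re(Z)/|Z| = 2710/2710 = 1.
Step 6 — Type: Im(Z) = 3.94 ⇒ lagging (phase φ = 0.1°).

PF = 1 (lagging, φ = 0.1°)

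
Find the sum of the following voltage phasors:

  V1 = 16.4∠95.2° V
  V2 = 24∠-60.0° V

Step 1 — Convert each phasor to rectangular form:
  V1 = 16.4·(cos(95.2°) + j·sin(95.2°)) = -1.486 + j16.33 V
  V2 = 24·(cos(-60.0°) + j·sin(-60.0°)) = 12 - j20.78 V
Step 2 — Sum components: V_total = 10.51 - j4.452 V.
Step 3 — Convert to polar: |V_total| = 11.42 V, ∠V_total = -23.0°.

V_total = 11.42∠-23.0° V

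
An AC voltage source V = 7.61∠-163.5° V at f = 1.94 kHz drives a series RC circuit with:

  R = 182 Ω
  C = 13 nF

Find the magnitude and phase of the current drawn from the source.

Step 1 — Angular frequency: ω = 2π·f = 2π·1940 = 1.219e+04 rad/s.
Step 2 — Component impedances:
  R: Z = R = 182 Ω
  C: Z = 1/(jωC) = -j/(ω·C) = 0 - j6311 Ω
Step 3 — Series combination: Z_total = R + C = 182 - j6311 Ω = 6313∠-88.3° Ω.
Step 4 — Source phasor: V = 7.61∠-163.5° V = -7.297 - j2.161 V.
Step 5 — Ohm's law: I = V / Z_total = (-7.297 - j2.161) / (182 - j6311) = 0.0003089 - j0.001165 A.
Step 6 — Convert to polar: |I| = 0.001205 A, ∠I = -75.2°.

I = 0.001205∠-75.2° A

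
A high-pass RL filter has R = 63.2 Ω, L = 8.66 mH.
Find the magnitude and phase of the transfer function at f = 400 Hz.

Step 1 — Angular frequency: ω = 2π·400 = 2513 rad/s.
Step 2 — Transfer function: H(jω) = jωL/(R + jωL).
Step 3 — Numerator jωL = j·21.76; denominator R + jωL = 63.2 + j21.76.
Step 4 — H = 0.106 + j0.3079.
Step 5 — Magnitude: |H| = 0.3256 (-9.7 dB); phase: φ = 71.0°.

|H| = 0.3256 (-9.7 dB), φ = 71.0°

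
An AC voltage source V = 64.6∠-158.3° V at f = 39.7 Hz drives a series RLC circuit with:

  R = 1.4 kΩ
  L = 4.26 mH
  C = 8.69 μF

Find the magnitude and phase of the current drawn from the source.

Step 1 — Angular frequency: ω = 2π·f = 2π·39.7 = 249.4 rad/s.
Step 2 — Component impedances:
  R: Z = R = 1400 Ω
  L: Z = jωL = j·249.4·0.00426 = 0 + j1.063 Ω
  C: Z = 1/(jωC) = -j/(ω·C) = 0 - j461.3 Ω
Step 3 — Series combination: Z_total = R + L + C = 1400 - j460.3 Ω = 1474∠-18.2° Ω.
Step 4 — Source phasor: V = 64.6∠-158.3° V = -60.02 - j23.89 V.
Step 5 — Ohm's law: I = V / Z_total = (-60.02 - j23.89) / (1400 - j460.3) = -0.03363 - j0.02812 A.
Step 6 — Convert to polar: |I| = 0.04383 A, ∠I = -140.1°.

I = 0.04383∠-140.1° A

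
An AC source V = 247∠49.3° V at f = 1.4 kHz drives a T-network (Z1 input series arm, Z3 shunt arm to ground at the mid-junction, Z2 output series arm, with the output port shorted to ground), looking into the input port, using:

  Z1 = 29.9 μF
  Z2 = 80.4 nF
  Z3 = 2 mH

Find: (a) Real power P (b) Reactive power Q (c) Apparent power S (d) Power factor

Step 1 — Angular frequency: ω = 2π·f = 2π·1400 = 8796 rad/s.
Step 2 — Component impedances:
  Z1: Z = 1/(jωC) = -j/(ω·C) = 0 - j3.802 Ω
  Z2: Z = 1/(jωC) = -j/(ω·C) = 0 - j1414 Ω
  Z3: Z = jωL = j·8796·0.002 = 0 + j17.59 Ω
Step 3 — With the output port shorted to ground, the output series arm Z2 runs from the junction to ground; the shunt arm Z3 also runs from the junction to ground. They appear in parallel: Z3 || Z2 = 0 + j17.81 Ω.
Step 4 — Series with input arm Z1: Z_in = Z1 + (Z3 || Z2) = 0 + j14.01 Ω = 14.01∠90.0° Ω.
Step 5 — Source phasor: V = 247∠49.3° V = 161.1 + j187.3 V.
Step 6 — Current: I = V / Z = 13.36 - j11.49 A = 17.63∠-40.7° A.
Step 7 — Complex power: S = V·I* = 0 + j4354 VA.
Step 8 — Real power: P = Re(S) = 0 W.
Step 9 — Reactive power: Q = Im(S) = 4354 VAR.
Step 10 — Apparent power: |S| = 4354 VA.
Step 11 — Power factor: PF = P/|S| = 0 (lagging).

(a) P = 0 W  (b) Q = 4354 VAR  (c) S = 4354 VA  (d) PF = 0 (lagging)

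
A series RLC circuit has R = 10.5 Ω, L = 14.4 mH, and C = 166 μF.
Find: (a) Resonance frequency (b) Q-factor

Step 1 — Resonance condition Im(Z)=0 gives ω₀ = 1/√(LC).
Step 2 — ω₀ = 1/√(0.0144·0.000166) = 646.8 rad/s.
Step 3 — f₀ = ω₀/(2π) = 102.9 Hz.
Step 4 — Series Q: Q = ω₀L/R = 646.8·0.0144/10.5 = 0.887.

(a) f₀ = 102.9 Hz  (b) Q = 0.887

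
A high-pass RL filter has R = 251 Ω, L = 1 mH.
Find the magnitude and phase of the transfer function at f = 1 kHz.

Step 1 — Angular frequency: ω = 2π·1000 = 6283 rad/s.
Step 2 — Transfer function: H(jω) = jωL/(R + jωL).
Step 3 — Numerator jωL = j·6.283; denominator R + jωL = 251 + j6.283.
Step 4 — H = 0.0006262 + j0.02502.
Step 5 — Magnitude: |H| = 0.02502 (-32.0 dB); phase: φ = 88.6°.

|H| = 0.02502 (-32.0 dB), φ = 88.6°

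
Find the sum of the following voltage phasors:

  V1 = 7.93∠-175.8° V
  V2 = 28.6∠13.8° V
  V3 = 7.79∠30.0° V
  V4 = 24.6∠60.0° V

Step 1 — Convert each phasor to rectangular form:
  V1 = 7.93·(cos(-175.8°) + j·sin(-175.8°)) = -7.909 - j0.5808 V
  V2 = 28.6·(cos(13.8°) + j·sin(13.8°)) = 27.77 + j6.822 V
  V3 = 7.79·(cos(30.0°) + j·sin(30.0°)) = 6.746 + j3.895 V
  V4 = 24.6·(cos(60.0°) + j·sin(60.0°)) = 12.3 + j21.3 V
Step 2 — Sum components: V_total = 38.91 + j31.44 V.
Step 3 — Convert to polar: |V_total| = 50.03 V, ∠V_total = 38.9°.

V_total = 50.03∠38.9° V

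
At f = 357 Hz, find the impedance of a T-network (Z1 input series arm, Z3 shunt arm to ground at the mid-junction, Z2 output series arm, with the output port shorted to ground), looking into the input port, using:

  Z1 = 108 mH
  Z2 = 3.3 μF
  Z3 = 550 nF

Step 1 — Angular frequency: ω = 2π·f = 2π·357 = 2243 rad/s.
Step 2 — Component impedances:
  Z1: Z = jωL = j·2243·0.108 = 0 + j242.3 Ω
  Z2: Z = 1/(jωC) = -j/(ω·C) = 0 - j135.1 Ω
  Z3: Z = 1/(jωC) = -j/(ω·C) = 0 - j810.6 Ω
Step 3 — With the output port shorted to ground, the output series arm Z2 runs from the junction to ground; the shunt arm Z3 also runs from the junction to ground. They appear in parallel: Z3 || Z2 = 0 - j115.8 Ω.
Step 4 — Series with input arm Z1: Z_in = Z1 + (Z3 || Z2) = 0 + j126.5 Ω = 126.5∠90.0° Ω.

Z = 0 + j126.5 Ω = 126.5∠90.0° Ω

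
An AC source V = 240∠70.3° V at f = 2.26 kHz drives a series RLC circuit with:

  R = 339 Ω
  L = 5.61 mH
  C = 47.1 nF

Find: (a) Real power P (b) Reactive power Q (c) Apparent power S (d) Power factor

Step 1 — Angular frequency: ω = 2π·f = 2π·2260 = 1.42e+04 rad/s.
Step 2 — Component impedances:
  R: Z = R = 339 Ω
  L: Z = jωL = j·1.42e+04·0.00561 = 0 + j79.66 Ω
  C: Z = 1/(jωC) = -j/(ω·C) = 0 - j1495 Ω
Step 3 — Series combination: Z_total = R + L + C = 339 - j1416 Ω = 1456∠-76.5° Ω.
Step 4 — Source phasor: V = 240∠70.3° V = 80.9 + j226 V.
Step 5 — Current: I = V / Z = -0.138 + j0.09021 A = 0.1649∠146.8° A.
Step 6 — Complex power: S = V·I* = 9.217 - j38.48 VA.
Step 7 — Real power: P = Re(S) = 9.217 W.
Step 8 — Reactive power: Q = Im(S) = -38.48 VAR.
Step 9 — Apparent power: |S| = 39.57 VA.
Step 10 — Power factor: PF = P/|S| = 0.2329 (leading).

(a) P = 9.217 W  (b) Q = -38.48 VAR  (c) S = 39.57 VA  (d) PF = 0.2329 (leading)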